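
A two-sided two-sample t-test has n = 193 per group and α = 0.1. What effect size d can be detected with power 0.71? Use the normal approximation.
d ≈ 0.22

Minimum detectable effect (two-sample t-test, normal approximation):
d = (z_{α/2} + z_β) / √(n/2)
d = (1.645 + 0.553) / √(193/2)
d = 2.198 / 9.823
d ≈ 0.22

By Cohen's convention (0.2 small / 0.5 medium / 0.8 large): small effect.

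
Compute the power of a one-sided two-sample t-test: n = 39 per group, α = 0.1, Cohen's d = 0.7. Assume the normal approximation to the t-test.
Power ≈ 0.96

Power calculation (two-sample t-test, normal approximation):
z_β = d · √(n/2) - z_α
z_β = 0.7 · √(39/2) - 1.282
z_β = 0.7 · 4.416 - 1.282
z_β = 1.810

Power = Φ(z_β) = Φ(1.810) ≈ 0.965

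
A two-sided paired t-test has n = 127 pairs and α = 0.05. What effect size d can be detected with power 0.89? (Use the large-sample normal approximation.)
d ≈ 0.28

Minimum detectable effect (paired t-test, normal approximation):
d = (z_{α/2} + z_β) / √n
d = (1.960 + 1.227) / √127
d = 3.186 / 11.269
d ≈ 0.28

By Cohen's convention (0.2 small / 0.5 medium / 0.8 large): small effect.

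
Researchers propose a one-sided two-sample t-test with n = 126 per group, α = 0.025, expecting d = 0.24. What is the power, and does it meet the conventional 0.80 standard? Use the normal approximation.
Power ≈ 0.48; the study is underpowered (power < 0.80)

Power calculation (two-sample t-test, normal approximation):
z_β = d · √(n/2) - z_α
z_β = 0.24 · √(126/2) - 1.960
z_β = 0.24 · 7.937 - 1.960
z_β = -0.055

Power = Φ(z_β) = Φ(-0.055) ≈ 0.478

Effect size d = 0.24 is small by Cohen's convention (0.2/0.5/0.8).

Threshold: power ≥ 0.80 is conventionally adequate.
Power ≈ 0.48 → the study is underpowered (power < 0.80).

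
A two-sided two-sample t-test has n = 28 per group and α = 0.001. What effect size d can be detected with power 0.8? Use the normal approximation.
d ≈ 1.10

Minimum detectable effect (two-sample t-test, normal approximation):
d = (z_{α/2} + z_β) / √(n/2)
d = (3.291 + 0.842) / √(28/2)
d = 4.132 / 3.742
d ≈ 1.10

By Cohen's convention (0.2 small / 0.5 medium / 0.8 large): large effect.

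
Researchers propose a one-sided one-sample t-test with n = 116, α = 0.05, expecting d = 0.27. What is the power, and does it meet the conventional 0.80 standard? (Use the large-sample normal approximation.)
Power ≈ 0.90; the study is adequately powered (power ≥ 0.80)

Power calculation (one-sample t-test, normal approximation):
z_β = d · √n - z_α
z_β = 0.27 · √116 - 1.645
z_β = 0.27 · 10.770 - 1.645
z_β = 1.263

Power = Φ(z_β) = Φ(1.263) ≈ 0.897

Effect size d = 0.27 is small by Cohen's convention (0.2/0.5/0.8).

Threshold: power ≥ 0.80 is conventionally adequate.
Power ≈ 0.90 → the study is adequately powered (power ≥ 0.80).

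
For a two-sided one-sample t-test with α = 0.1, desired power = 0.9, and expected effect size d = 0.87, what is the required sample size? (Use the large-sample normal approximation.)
n = 12

Sample size formula (one-sample t-test, normal approximation):
n = ((z_{α/2} + z_β) / d)²

z_{α/2} = 1.645 (for α = 0.1, two-sided)
z_β = 1.282 (for power = 0.9)
d = 0.87

n = ((1.645 + 1.282) / 0.87)²
n = (3.364)²
n ≈ 11.32
Round up to the next whole number: n = 12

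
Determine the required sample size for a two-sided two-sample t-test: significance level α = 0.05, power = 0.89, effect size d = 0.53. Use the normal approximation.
n = 73 per group

Sample size formula (two-sample t-test, normal approximation):
n = 2 · ((z_{α/2} + z_β) / d)²

z_{α/2} = 1.960 (for α = 0.05, two-sided)
z_β = 1.227 (for power = 0.89)
d = 0.53

n = 2 · ((1.960 + 1.227) / 0.53)²
n = 2 · (6.013)²
n ≈ 72.31
Round up to the next whole number: n = 73 per group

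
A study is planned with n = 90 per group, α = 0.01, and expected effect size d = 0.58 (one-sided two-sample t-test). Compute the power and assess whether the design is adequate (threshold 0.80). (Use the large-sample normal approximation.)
Power ≈ 0.94; the study is adequately powered (power ≥ 0.80)

Power calculation (two-sample t-test, normal approximation):
z_β = d · √(n/2) - z_α
z_β = 0.58 · √(90/2) - 2.326
z_β = 0.58 · 6.708 - 2.326
z_β = 1.564

Power = Φ(z_β) = Φ(1.564) ≈ 0.941

Effect size d = 0.58 is medium by Cohen's convention (0.2/0.5/0.8).

Threshold: power ≥ 0.80 is conventionally adequate.
Power ≈ 0.94 → the study is adequately powered (power ≥ 0.80).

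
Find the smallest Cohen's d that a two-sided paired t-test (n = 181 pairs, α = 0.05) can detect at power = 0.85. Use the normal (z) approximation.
d ≈ 0.22

Minimum detectable effect (paired t-test, normal approximation):
d = (z_{α/2} + z_β) / √n
d = (1.960 + 1.036) / √181
d = 2.996 / 13.454
d ≈ 0.22

By Cohen's convention (0.2 small / 0.5 medium / 0.8 large): small effect.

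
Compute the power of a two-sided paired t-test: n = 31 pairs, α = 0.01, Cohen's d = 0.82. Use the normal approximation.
Power ≈ 0.98

Power calculation (paired t-test, normal approximation):
z_β = d · √n - z_{α/2}
z_β = 0.82 · √31 - 2.576
z_β = 0.82 · 5.568 - 2.576
z_β = 1.990

Power = Φ(z_β) = Φ(1.990) ≈ 0.977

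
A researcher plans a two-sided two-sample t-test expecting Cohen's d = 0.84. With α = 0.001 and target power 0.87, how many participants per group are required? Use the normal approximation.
n = 56 per group

Sample size formula (two-sample t-test, normal approximation):
n = 2 · ((z_{α/2} + z_β) / d)²

z_{α/2} = 3.291 (for α = 0.001, two-sided)
z_β = 1.126 (for power = 0.87)
d = 0.84

n = 2 · ((3.291 + 1.126) / 0.84)²
n = 2 · (5.258)²
n ≈ 55.29
Round up to the next whole number: n = 56 per group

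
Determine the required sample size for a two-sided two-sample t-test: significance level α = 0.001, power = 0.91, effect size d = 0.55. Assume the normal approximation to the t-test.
n = 142 per group

Sample size formula (two-sample t-test, normal approximation):
n = 2 · ((z_{α/2} + z_β) / d)²

z_{α/2} = 3.291 (for α = 0.001, two-sided)
z_β = 1.341 (for power = 0.91)
d = 0.55

n = 2 · ((3.291 + 1.341) / 0.55)²
n = 2 · (8.422)²
n ≈ 141.86
Round up to the next whole number: n = 142 per group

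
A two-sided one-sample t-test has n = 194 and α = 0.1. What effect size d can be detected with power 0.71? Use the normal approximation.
d ≈ 0.16

Minimum detectable effect (one-sample t-test, normal approximation):
d = (z_{α/2} + z_β) / √n
d = (1.645 + 0.553) / √194
d = 2.198 / 13.928
d ≈ 0.16

By Cohen's convention (0.2 small / 0.5 medium / 0.8 large): very small effect.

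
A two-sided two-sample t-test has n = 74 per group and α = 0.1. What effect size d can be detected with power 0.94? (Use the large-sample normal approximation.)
d ≈ 0.53

Minimum detectable effect (two-sample t-test, normal approximation):
d = (z_{α/2} + z_β) / √(n/2)
d = (1.645 + 1.555) / √(74/2)
d = 3.200 / 6.083
d ≈ 0.53

By Cohen's convention (0.2 small / 0.5 medium / 0.8 large): medium effect.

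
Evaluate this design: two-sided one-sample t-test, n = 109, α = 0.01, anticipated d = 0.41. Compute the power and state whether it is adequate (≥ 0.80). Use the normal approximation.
Power ≈ 0.96; the study is adequately powered (power ≥ 0.80)

Power calculation (one-sample t-test, normal approximation):
z_β = d · √n - z_{α/2}
z_β = 0.41 · √109 - 2.576
z_β = 0.41 · 10.440 - 2.576
z_β = 1.705

Power = Φ(z_β) = Φ(1.705) ≈ 0.956

Effect size d = 0.41 is small by Cohen's convention (0.2/0.5/0.8).

Threshold: power ≥ 0.80 is conventionally adequate.
Power ≈ 0.96 → the study is adequately powered (power ≥ 0.80).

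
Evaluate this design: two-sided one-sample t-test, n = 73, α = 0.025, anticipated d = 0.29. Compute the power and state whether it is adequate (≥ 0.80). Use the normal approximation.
Power ≈ 0.59; the study is underpowered (power < 0.80)

Power calculation (one-sample t-test, normal approximation):
z_β = d · √n - z_{α/2}
z_β = 0.29 · √73 - 2.241
z_β = 0.29 · 8.544 - 2.241
z_β = 0.236

Power = Φ(z_β) = Φ(0.236) ≈ 0.593

Effect size d = 0.29 is small by Cohen's convention (0.2/0.5/0.8).

Threshold: power ≥ 0.80 is conventionally adequate.
Power ≈ 0.59 → the study is underpowered (power < 0.80).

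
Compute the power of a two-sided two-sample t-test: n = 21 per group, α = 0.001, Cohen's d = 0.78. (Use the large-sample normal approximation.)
Power ≈ 0.22

Power calculation (two-sample t-test, normal approximation):
z_β = d · √(n/2) - z_{α/2}
z_β = 0.78 · √(21/2) - 3.291
z_β = 0.78 · 3.240 - 3.291
z_β = -0.763

Power = Φ(z_β) = Φ(-0.763) ≈ 0.223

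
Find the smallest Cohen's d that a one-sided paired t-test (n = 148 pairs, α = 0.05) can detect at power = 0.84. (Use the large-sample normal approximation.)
d ≈ 0.22

Minimum detectable effect (paired t-test, normal approximation):
d = (z_α + z_β) / √n
d = (1.645 + 0.994) / √148
d = 2.639 / 12.166
d ≈ 0.22

By Cohen's convention (0.2 small / 0.5 medium / 0.8 large): small effect.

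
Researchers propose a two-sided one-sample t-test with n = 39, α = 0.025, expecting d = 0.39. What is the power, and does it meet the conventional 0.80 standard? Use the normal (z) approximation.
Power ≈ 0.58; the study is underpowered (power < 0.80)

Power calculation (one-sample t-test, normal approximation):
z_β = d · √n - z_{α/2}
z_β = 0.39 · √39 - 2.241
z_β = 0.39 · 6.245 - 2.241
z_β = 0.194

Power = Φ(z_β) = Φ(0.194) ≈ 0.577

Effect size d = 0.39 is small by Cohen's convention (0.2/0.5/0.8).

Threshold: power ≥ 0.80 is conventionally adequate.
Power ≈ 0.58 → the study is underpowered (power < 0.80).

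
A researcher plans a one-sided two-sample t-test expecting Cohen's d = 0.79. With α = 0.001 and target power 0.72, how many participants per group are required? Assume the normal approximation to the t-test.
n = 44 per group

Sample size formula (two-sample t-test, normal approximation):
n = 2 · ((z_α + z_β) / d)²

z_α = 3.090 (for α = 0.001, one-sided)
z_β = 0.583 (for power = 0.72)
d = 0.79

n = 2 · ((3.090 + 0.583) / 0.79)²
n = 2 · (4.649)²
n ≈ 43.23
Round up to the next whole number: n = 44 per group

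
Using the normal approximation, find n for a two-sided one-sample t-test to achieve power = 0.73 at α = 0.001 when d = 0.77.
n = 26

Sample size formula (one-sample t-test, normal approximation):
n = ((z_{α/2} + z_β) / d)²

z_{α/2} = 3.291 (for α = 0.001, two-sided)
z_β = 0.613 (for power = 0.73)
d = 0.77

n = ((3.291 + 0.613) / 0.77)²
n = (5.070)²
n ≈ 25.70
Round up to the next whole number: n = 26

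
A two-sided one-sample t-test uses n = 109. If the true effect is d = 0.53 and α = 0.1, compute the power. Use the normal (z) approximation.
Power ≈ 1.00

Power calculation (one-sample t-test, normal approximation):
z_β = d · √n - z_{α/2}
z_β = 0.53 · √109 - 1.645
z_β = 0.53 · 10.440 - 1.645
z_β = 3.889

Power = Φ(z_β) = Φ(3.889) ≈ 1.000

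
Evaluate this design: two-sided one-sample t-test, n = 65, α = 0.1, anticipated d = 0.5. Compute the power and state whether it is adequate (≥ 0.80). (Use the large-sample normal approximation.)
Power ≈ 0.99; the study is adequately powered (power ≥ 0.80)

Power calculation (one-sample t-test, normal approximation):
z_β = d · √n - z_{α/2}
z_β = 0.5 · √65 - 1.645
z_β = 0.5 · 8.062 - 1.645
z_β = 2.386

Power = Φ(z_β) = Φ(2.386) ≈ 0.991

Effect size d = 0.5 is medium by Cohen's convention (0.2/0.5/0.8).

Threshold: power ≥ 0.80 is conventionally adequate.
Power ≈ 0.99 → the study is adequately powered (power ≥ 0.80).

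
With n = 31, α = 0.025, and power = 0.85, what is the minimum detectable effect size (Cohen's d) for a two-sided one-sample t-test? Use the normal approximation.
d ≈ 0.59

Minimum detectable effect (one-sample t-test, normal approximation):
d = (z_{α/2} + z_β) / √n
d = (2.241 + 1.036) / √31
d = 3.278 / 5.568
d ≈ 0.59

By Cohen's convention (0.2 small / 0.5 medium / 0.8 large): medium effect.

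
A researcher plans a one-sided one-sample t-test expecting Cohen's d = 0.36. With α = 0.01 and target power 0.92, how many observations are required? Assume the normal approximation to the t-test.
n = 108

Sample size formula (one-sample t-test, normal approximation):
n = ((z_α + z_β) / d)²

z_α = 2.326 (for α = 0.01, one-sided)
z_β = 1.405 (for power = 0.92)
d = 0.36

n = ((2.326 + 1.405) / 0.36)²
n = (10.364)²
n ≈ 107.41
Round up to the next whole number: n = 108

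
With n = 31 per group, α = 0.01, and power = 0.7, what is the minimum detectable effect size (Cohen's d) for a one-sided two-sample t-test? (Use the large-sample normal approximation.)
d ≈ 0.72

Minimum detectable effect (two-sample t-test, normal approximation):
d = (z_α + z_β) / √(n/2)
d = (2.326 + 0.524) / √(31/2)
d = 2.851 / 3.937
d ≈ 0.72

By Cohen's convention (0.2 small / 0.5 medium / 0.8 large): medium effect.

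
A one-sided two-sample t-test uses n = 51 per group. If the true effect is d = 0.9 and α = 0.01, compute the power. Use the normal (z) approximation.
Power ≈ 0.99

Power calculation (two-sample t-test, normal approximation):
z_β = d · √(n/2) - z_α
z_β = 0.9 · √(51/2) - 2.326
z_β = 0.9 · 5.050 - 2.326
z_β = 2.218

Power = Φ(z_β) = Φ(2.218) ≈ 0.987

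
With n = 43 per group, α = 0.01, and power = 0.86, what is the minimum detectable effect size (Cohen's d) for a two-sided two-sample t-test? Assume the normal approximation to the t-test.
d ≈ 0.79

Minimum detectable effect (two-sample t-test, normal approximation):
d = (z_{α/2} + z_β) / √(n/2)
d = (2.576 + 1.080) / √(43/2)
d = 3.656 / 4.637
d ≈ 0.79

By Cohen's convention (0.2 small / 0.5 medium / 0.8 large): medium effect.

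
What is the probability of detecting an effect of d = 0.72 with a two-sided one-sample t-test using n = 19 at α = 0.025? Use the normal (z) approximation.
Power ≈ 0.82

Power calculation (one-sample t-test, normal approximation):
z_β = d · √n - z_{α/2}
z_β = 0.72 · √19 - 2.241
z_β = 0.72 · 4.359 - 2.241
z_β = 0.897

Power = Φ(z_β) = Φ(0.897) ≈ 0.815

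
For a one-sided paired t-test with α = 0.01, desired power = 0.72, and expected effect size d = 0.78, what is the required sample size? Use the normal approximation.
n = 14 pairs

Sample size formula (paired t-test, normal approximation):
n = ((z_α + z_β) / d)²

z_α = 2.326 (for α = 0.01, one-sided)
z_β = 0.583 (for power = 0.72)
d = 0.78

n = ((2.326 + 0.583) / 0.78)²
n = (3.729)²
n ≈ 13.91
Round up to the next whole number: n = 14 pairs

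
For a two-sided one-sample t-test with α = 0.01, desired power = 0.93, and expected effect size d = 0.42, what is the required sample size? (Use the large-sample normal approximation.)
n = 94

Sample size formula (one-sample t-test, normal approximation):
n = ((z_{α/2} + z_β) / d)²

z_{α/2} = 2.576 (for α = 0.01, two-sided)
z_β = 1.476 (for power = 0.93)
d = 0.42

n = ((2.576 + 1.476) / 0.42)²
n = (9.648)²
n ≈ 93.08
Round up to the next whole number: n = 94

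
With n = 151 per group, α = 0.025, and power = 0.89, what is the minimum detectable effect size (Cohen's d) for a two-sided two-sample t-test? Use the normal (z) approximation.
d ≈ 0.40

Minimum detectable effect (two-sample t-test, normal approximation):
d = (z_{α/2} + z_β) / √(n/2)
d = (2.241 + 1.227) / √(151/2)
d = 3.468 / 8.689
d ≈ 0.40

By Cohen's convention (0.2 small / 0.5 medium / 0.8 large): small effect.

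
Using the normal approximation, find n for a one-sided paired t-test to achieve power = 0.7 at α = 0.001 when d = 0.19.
n = 362 pairs

Sample size formula (paired t-test, normal approximation):
n = ((z_α + z_β) / d)²

z_α = 3.090 (for α = 0.001, one-sided)
z_β = 0.524 (for power = 0.7)
d = 0.19

n = ((3.090 + 0.524) / 0.19)²
n = (19.021)²
n ≈ 361.80
Round up to the next whole number: n = 362 pairs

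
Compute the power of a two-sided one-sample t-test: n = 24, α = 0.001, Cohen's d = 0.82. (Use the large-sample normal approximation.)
Power ≈ 0.77

Power calculation (one-sample t-test, normal approximation):
z_β = d · √n - z_{α/2}
z_β = 0.82 · √24 - 3.291
z_β = 0.82 · 4.899 - 3.291
z_β = 0.727

Power = Φ(z_β) = Φ(0.727) ≈ 0.766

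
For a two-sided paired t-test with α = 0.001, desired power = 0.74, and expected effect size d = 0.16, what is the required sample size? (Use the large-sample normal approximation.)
n = 605 pairs

Sample size formula (paired t-test, normal approximation):
n = ((z_{α/2} + z_β) / d)²

z_{α/2} = 3.291 (for α = 0.001, two-sided)
z_β = 0.643 (for power = 0.74)
d = 0.16

n = ((3.291 + 0.643) / 0.16)²
n = (24.588)²
n ≈ 604.57
Round up to the next whole number: n = 605 pairs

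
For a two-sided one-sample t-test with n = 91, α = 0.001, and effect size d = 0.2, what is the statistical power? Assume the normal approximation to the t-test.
Power ≈ 0.08

Power calculation (one-sample t-test, normal approximation):
z_β = d · √n - z_{α/2}
z_β = 0.2 · √91 - 3.291
z_β = 0.2 · 9.539 - 3.291
z_β = -1.383

Power = Φ(z_β) = Φ(-1.383) ≈ 0.083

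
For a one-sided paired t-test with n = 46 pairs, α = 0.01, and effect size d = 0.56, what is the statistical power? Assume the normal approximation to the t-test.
Power ≈ 0.93

Power calculation (paired t-test, normal approximation):
z_β = d · √n - z_α
z_β = 0.56 · √46 - 2.326
z_β = 0.56 · 6.782 - 2.326
z_β = 1.472

Power = Φ(z_β) = Φ(1.472) ≈ 0.929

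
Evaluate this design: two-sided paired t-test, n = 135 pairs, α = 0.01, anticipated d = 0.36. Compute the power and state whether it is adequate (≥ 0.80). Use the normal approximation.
Power ≈ 0.95; the study is adequately powered (power ≥ 0.80)

Power calculation (paired t-test, normal approximation):
z_β = d · √n - z_{α/2}
z_β = 0.36 · √135 - 2.576
z_β = 0.36 · 11.619 - 2.576
z_β = 1.607

Power = Φ(z_β) = Φ(1.607) ≈ 0.946

Effect size d = 0.36 is small by Cohen's convention (0.2/0.5/0.8).

Threshold: power ≥ 0.80 is conventionally adequate.
Power ≈ 0.95 → the study is adequately powered (power ≥ 0.80).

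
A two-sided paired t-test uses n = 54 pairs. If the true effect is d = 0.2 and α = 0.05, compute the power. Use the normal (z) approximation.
Power ≈ 0.31

Power calculation (paired t-test, normal approximation):
z_β = d · √n - z_{α/2}
z_β = 0.2 · √54 - 1.960
z_β = 0.2 · 7.348 - 1.960
z_β = -0.490

Power = Φ(z_β) = Φ(-0.490) ≈ 0.312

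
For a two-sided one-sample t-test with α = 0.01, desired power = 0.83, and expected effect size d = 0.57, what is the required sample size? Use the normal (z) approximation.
n = 39

Sample size formula (one-sample t-test, normal approximation):
n = ((z_{α/2} + z_β) / d)²

z_{α/2} = 2.576 (for α = 0.01, two-sided)
z_β = 0.954 (for power = 0.83)
d = 0.57

n = ((2.576 + 0.954) / 0.57)²
n = (6.193)²
n ≈ 38.35
Round up to the next whole number: n = 39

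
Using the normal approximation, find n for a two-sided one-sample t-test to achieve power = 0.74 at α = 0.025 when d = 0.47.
n = 38

Sample size formula (one-sample t-test, normal approximation):
n = ((z_{α/2} + z_β) / d)²

z_{α/2} = 2.241 (for α = 0.025, two-sided)
z_β = 0.643 (for power = 0.74)
d = 0.47

n = ((2.241 + 0.643) / 0.47)²
n = (6.136)²
n ≈ 37.65
Round up to the next whole number: n = 38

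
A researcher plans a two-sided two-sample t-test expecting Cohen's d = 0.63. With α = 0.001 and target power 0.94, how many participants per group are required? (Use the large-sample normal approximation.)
n = 119 per group

Sample size formula (two-sample t-test, normal approximation):
n = 2 · ((z_{α/2} + z_β) / d)²

z_{α/2} = 3.291 (for α = 0.001, two-sided)
z_β = 1.555 (for power = 0.94)
d = 0.63

n = 2 · ((3.291 + 1.555) / 0.63)²
n = 2 · (7.692)²
n ≈ 118.33
Round up to the next whole number: n = 119 per group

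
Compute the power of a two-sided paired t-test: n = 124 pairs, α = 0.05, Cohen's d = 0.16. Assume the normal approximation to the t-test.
Power ≈ 0.43

Power calculation (paired t-test, normal approximation):
z_β = d · √n - z_{α/2}
z_β = 0.16 · √124 - 1.960
z_β = 0.16 · 11.136 - 1.960
z_β = -0.178

Power = Φ(z_β) = Φ(-0.178) ≈ 0.429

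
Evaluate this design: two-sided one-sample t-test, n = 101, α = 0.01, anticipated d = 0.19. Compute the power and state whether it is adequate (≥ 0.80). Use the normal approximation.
Power ≈ 0.25; the study is underpowered (power < 0.80)

Power calculation (one-sample t-test, normal approximation):
z_β = d · √n - z_{α/2}
z_β = 0.19 · √101 - 2.576
z_β = 0.19 · 10.050 - 2.576
z_β = -0.666

Power = Φ(z_β) = Φ(-0.666) ≈ 0.253

Effect size d = 0.19 is very small by Cohen's convention (0.2/0.5/0.8).

Threshold: power ≥ 0.80 is conventionally adequate.
Power ≈ 0.25 → the study is underpowered (power < 0.80).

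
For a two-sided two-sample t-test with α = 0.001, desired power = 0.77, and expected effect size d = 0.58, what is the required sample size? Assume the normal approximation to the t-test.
n = 97 per group

Sample size formula (two-sample t-test, normal approximation):
n = 2 · ((z_{α/2} + z_β) / d)²

z_{α/2} = 3.291 (for α = 0.001, two-sided)
z_β = 0.739 (for power = 0.77)
d = 0.58

n = 2 · ((3.291 + 0.739) / 0.58)²
n = 2 · (6.948)²
n ≈ 96.55
Round up to the next whole number: n = 97 per group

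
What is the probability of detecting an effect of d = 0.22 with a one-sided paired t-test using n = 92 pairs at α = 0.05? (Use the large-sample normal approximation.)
Power ≈ 0.68

Power calculation (paired t-test, normal approximation):
z_β = d · √n - z_α
z_β = 0.22 · √92 - 1.645
z_β = 0.22 · 9.592 - 1.645
z_β = 0.465

Power = Φ(z_β) = Φ(0.465) ≈ 0.679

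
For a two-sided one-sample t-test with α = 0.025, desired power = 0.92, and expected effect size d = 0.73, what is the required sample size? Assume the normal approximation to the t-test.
n = 25

Sample size formula (one-sample t-test, normal approximation):
n = ((z_{α/2} + z_β) / d)²

z_{α/2} = 2.241 (for α = 0.025, two-sided)
z_β = 1.405 (for power = 0.92)
d = 0.73

n = ((2.241 + 1.405) / 0.73)²
n = (4.995)²
n ≈ 24.95
Round up to the next whole number: n = 25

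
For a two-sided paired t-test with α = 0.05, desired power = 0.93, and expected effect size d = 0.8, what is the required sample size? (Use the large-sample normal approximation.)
n = 19 pairs

Sample size formula (paired t-test, normal approximation):
n = ((z_{α/2} + z_β) / d)²

z_{α/2} = 1.960 (for α = 0.05, two-sided)
z_β = 1.476 (for power = 0.93)
d = 0.8

n = ((1.960 + 1.476) / 0.8)²
n = (4.295)²
n ≈ 18.45
Round up to the next whole number: n = 19 pairs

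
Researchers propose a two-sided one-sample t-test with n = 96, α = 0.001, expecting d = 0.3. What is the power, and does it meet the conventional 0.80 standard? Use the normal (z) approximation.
Power ≈ 0.36; the study is underpowered (power < 0.80)

Power calculation (one-sample t-test, normal approximation):
z_β = d · √n - z_{α/2}
z_β = 0.3 · √96 - 3.291
z_β = 0.3 · 9.798 - 3.291
z_β = -0.351

Power = Φ(z_β) = Φ(-0.351) ≈ 0.363

Effect size d = 0.3 is small by Cohen's convention (0.2/0.5/0.8).

Threshold: power ≥ 0.80 is conventionally adequate.
Power ≈ 0.36 → the study is underpowered (power < 0.80).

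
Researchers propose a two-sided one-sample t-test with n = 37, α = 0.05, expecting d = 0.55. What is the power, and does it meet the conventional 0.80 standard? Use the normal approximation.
Power ≈ 0.92; the study is adequately powered (power ≥ 0.80)

Power calculation (one-sample t-test, normal approximation):
z_β = d · √n - z_{α/2}
z_β = 0.55 · √37 - 1.960
z_β = 0.55 · 6.083 - 1.960
z_β = 1.386

Power = Φ(z_β) = Φ(1.386) ≈ 0.917

Effect size d = 0.55 is medium by Cohen's convention (0.2/0.5/0.8).

Threshold: power ≥ 0.80 is conventionally adequate.
Power ≈ 0.92 → the study is adequately powered (power ≥ 0.80).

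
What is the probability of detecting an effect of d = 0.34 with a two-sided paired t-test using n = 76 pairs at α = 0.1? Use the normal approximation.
Power ≈ 0.91

Power calculation (paired t-test, normal approximation):
z_β = d · √n - z_{α/2}
z_β = 0.34 · √76 - 1.645
z_β = 0.34 · 8.718 - 1.645
z_β = 1.319

Power = Φ(z_β) = Φ(1.319) ≈ 0.906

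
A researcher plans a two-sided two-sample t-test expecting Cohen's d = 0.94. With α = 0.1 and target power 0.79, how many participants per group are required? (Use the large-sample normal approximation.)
n = 14 per group

Sample size formula (two-sample t-test, normal approximation):
n = 2 · ((z_{α/2} + z_β) / d)²

z_{α/2} = 1.645 (for α = 0.1, two-sided)
z_β = 0.806 (for power = 0.79)
d = 0.94

n = 2 · ((1.645 + 0.806) / 0.94)²
n = 2 · (2.607)²
n ≈ 13.59
Round up to the next whole number: n = 14 per group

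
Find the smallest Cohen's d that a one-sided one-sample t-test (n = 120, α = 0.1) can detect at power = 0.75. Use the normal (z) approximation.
d ≈ 0.18

Minimum detectable effect (one-sample t-test, normal approximation):
d = (z_α + z_β) / √n
d = (1.282 + 0.674) / √120
d = 1.956 / 10.954
d ≈ 0.18

By Cohen's convention (0.2 small / 0.5 medium / 0.8 large): very small effect.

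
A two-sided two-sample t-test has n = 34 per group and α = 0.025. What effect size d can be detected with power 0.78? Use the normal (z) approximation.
d ≈ 0.73

Minimum detectable effect (two-sample t-test, normal approximation):
d = (z_{α/2} + z_β) / √(n/2)
d = (2.241 + 0.772) / √(34/2)
d = 3.014 / 4.123
d ≈ 0.73

By Cohen's convention (0.2 small / 0.5 medium / 0.8 large): medium effect.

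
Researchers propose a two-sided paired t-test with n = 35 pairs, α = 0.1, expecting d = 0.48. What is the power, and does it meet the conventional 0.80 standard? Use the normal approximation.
Power ≈ 0.88; the study is adequately powered (power ≥ 0.80)

Power calculation (paired t-test, normal approximation):
z_β = d · √n - z_{α/2}
z_β = 0.48 · √35 - 1.645
z_β = 0.48 · 5.916 - 1.645
z_β = 1.195

Power = Φ(z_β) = Φ(1.195) ≈ 0.884

Effect size d = 0.48 is small by Cohen's convention (0.2/0.5/0.8).

Threshold: power ≥ 0.80 is conventionally adequate.
Power ≈ 0.88 → the study is adequately powered (power ≥ 0.80).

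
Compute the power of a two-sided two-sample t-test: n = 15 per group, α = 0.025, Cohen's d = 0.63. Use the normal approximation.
Power ≈ 0.30

Power calculation (two-sample t-test, normal approximation):
z_β = d · √(n/2) - z_{α/2}
z_β = 0.63 · √(15/2) - 2.241
z_β = 0.63 · 2.739 - 2.241
z_β = -0.516

Power = Φ(z_β) = Φ(-0.516) ≈ 0.303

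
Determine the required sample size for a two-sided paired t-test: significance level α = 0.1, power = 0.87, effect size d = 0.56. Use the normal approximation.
n = 25 pairs

Sample size formula (paired t-test, normal approximation):
n = ((z_{α/2} + z_β) / d)²

z_{α/2} = 1.645 (for α = 0.1, two-sided)
z_β = 1.126 (for power = 0.87)
d = 0.56

n = ((1.645 + 1.126) / 0.56)²
n = (4.948)²
n ≈ 24.48
Round up to the next whole number: n = 25 pairs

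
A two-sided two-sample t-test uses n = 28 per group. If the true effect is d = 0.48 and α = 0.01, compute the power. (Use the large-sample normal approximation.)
Power ≈ 0.22

Power calculation (two-sample t-test, normal approximation):
z_β = d · √(n/2) - z_{α/2}
z_β = 0.48 · √(28/2) - 2.576
z_β = 0.48 · 3.742 - 2.576
z_β = -0.780

Power = Φ(z_β) = Φ(-0.780) ≈ 0.218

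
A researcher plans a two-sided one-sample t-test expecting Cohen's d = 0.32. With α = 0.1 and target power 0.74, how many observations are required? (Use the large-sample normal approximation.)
n = 52

Sample size formula (one-sample t-test, normal approximation):
n = ((z_{α/2} + z_β) / d)²

z_{α/2} = 1.645 (for α = 0.1, two-sided)
z_β = 0.643 (for power = 0.74)
d = 0.32

n = ((1.645 + 0.643) / 0.32)²
n = (7.150)²
n ≈ 51.12
Round up to the next whole number: n = 52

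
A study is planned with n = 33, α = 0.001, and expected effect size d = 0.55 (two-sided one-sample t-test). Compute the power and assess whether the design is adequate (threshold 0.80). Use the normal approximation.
Power ≈ 0.45; the study is underpowered (power < 0.80)

Power calculation (one-sample t-test, normal approximation):
z_β = d · √n - z_{α/2}
z_β = 0.55 · √33 - 3.291
z_β = 0.55 · 5.745 - 3.291
z_β = -0.131

Power = Φ(z_β) = Φ(-0.131) ≈ 0.448

Effect size d = 0.55 is medium by Cohen's convention (0.2/0.5/0.8).

Threshold: power ≥ 0.80 is conventionally adequate.
Power ≈ 0.45 → the study is underpowered (power < 0.80).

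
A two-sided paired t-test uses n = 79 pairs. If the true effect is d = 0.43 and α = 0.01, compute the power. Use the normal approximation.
Power ≈ 0.89

Power calculation (paired t-test, normal approximation):
z_β = d · √n - z_{α/2}
z_β = 0.43 · √79 - 2.576
z_β = 0.43 · 8.888 - 2.576
z_β = 1.246

Power = Φ(z_β) = Φ(1.246) ≈ 0.894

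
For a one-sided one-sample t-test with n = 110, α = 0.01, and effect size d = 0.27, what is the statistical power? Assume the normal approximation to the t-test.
Power ≈ 0.69

Power calculation (one-sample t-test, normal approximation):
z_β = d · √n - z_α
z_β = 0.27 · √110 - 2.326
z_β = 0.27 · 10.488 - 2.326
z_β = 0.505

Power = Φ(z_β) = Φ(0.505) ≈ 0.693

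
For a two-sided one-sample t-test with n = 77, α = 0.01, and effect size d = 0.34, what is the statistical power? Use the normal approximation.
Power ≈ 0.66

Power calculation (one-sample t-test, normal approximation):
z_β = d · √n - z_{α/2}
z_β = 0.34 · √77 - 2.576
z_β = 0.34 · 8.775 - 2.576
z_β = 0.408

Power = Φ(z_β) = Φ(0.408) ≈ 0.658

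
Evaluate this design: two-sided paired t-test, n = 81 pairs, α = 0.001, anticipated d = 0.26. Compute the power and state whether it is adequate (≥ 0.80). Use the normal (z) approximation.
Power ≈ 0.17; the study is underpowered (power < 0.80)

Power calculation (paired t-test, normal approximation):
z_β = d · √n - z_{α/2}
z_β = 0.26 · √81 - 3.291
z_β = 0.26 · 9.000 - 3.291
z_β = -0.951

Power = Φ(z_β) = Φ(-0.951) ≈ 0.171

Effect size d = 0.26 is small by Cohen's convention (0.2/0.5/0.8).

Threshold: power ≥ 0.80 is conventionally adequate.
Power ≈ 0.17 → the study is underpowered (power < 0.80).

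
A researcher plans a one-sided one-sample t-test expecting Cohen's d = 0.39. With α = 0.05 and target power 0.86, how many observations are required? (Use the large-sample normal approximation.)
n = 49

Sample size formula (one-sample t-test, normal approximation):
n = ((z_α + z_β) / d)²

z_α = 1.645 (for α = 0.05, one-sided)
z_β = 1.080 (for power = 0.86)
d = 0.39

n = ((1.645 + 1.080) / 0.39)²
n = (6.987)²
n ≈ 48.82
Round up to the next whole number: n = 49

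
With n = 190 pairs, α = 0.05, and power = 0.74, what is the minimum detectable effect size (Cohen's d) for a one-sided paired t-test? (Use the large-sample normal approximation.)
d ≈ 0.17

Minimum detectable effect (paired t-test, normal approximation):
d = (z_α + z_β) / √n
d = (1.645 + 0.643) / √190
d = 2.288 / 13.784
d ≈ 0.17

By Cohen's convention (0.2 small / 0.5 medium / 0.8 large): very small effect.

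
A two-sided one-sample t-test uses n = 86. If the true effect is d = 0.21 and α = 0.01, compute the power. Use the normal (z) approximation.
Power ≈ 0.26

Power calculation (one-sample t-test, normal approximation):
z_β = d · √n - z_{α/2}
z_β = 0.21 · √86 - 2.576
z_β = 0.21 · 9.274 - 2.576
z_β = -0.628

Power = Φ(z_β) = Φ(-0.628) ≈ 0.265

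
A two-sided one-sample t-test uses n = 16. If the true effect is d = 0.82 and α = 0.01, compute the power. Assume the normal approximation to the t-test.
Power ≈ 0.76

Power calculation (one-sample t-test, normal approximation):
z_β = d · √n - z_{α/2}
z_β = 0.82 · √16 - 2.576
z_β = 0.82 · 4.000 - 2.576
z_β = 0.704

Power = Φ(z_β) = Φ(0.704) ≈ 0.759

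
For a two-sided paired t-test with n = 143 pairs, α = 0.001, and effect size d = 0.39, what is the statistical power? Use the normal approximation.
Power ≈ 0.92

Power calculation (paired t-test, normal approximation):
z_β = d · √n - z_{α/2}
z_β = 0.39 · √143 - 3.291
z_β = 0.39 · 11.958 - 3.291
z_β = 1.373

Power = Φ(z_β) = Φ(1.373) ≈ 0.915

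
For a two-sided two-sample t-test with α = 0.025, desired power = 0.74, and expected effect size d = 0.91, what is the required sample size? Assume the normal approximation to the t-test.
n = 21 per group

Sample size formula (two-sample t-test, normal approximation):
n = 2 · ((z_{α/2} + z_β) / d)²

z_{α/2} = 2.241 (for α = 0.025, two-sided)
z_β = 0.643 (for power = 0.74)
d = 0.91

n = 2 · ((2.241 + 0.643) / 0.91)²
n = 2 · (3.169)²
n ≈ 20.09
Round up to the next whole number: n = 21 per group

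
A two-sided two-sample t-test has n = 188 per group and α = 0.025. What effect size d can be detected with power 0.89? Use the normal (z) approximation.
d ≈ 0.36

Minimum detectable effect (two-sample t-test, normal approximation):
d = (z_{α/2} + z_β) / √(n/2)
d = (2.241 + 1.227) / √(188/2)
d = 3.468 / 9.695
d ≈ 0.36

By Cohen's convention (0.2 small / 0.5 medium / 0.8 large): small effect.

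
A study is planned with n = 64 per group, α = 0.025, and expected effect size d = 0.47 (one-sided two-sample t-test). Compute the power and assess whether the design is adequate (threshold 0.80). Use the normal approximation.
Power ≈ 0.76; the study is underpowered (power < 0.80)

Power calculation (two-sample t-test, normal approximation):
z_β = d · √(n/2) - z_α
z_β = 0.47 · √(64/2) - 1.960
z_β = 0.47 · 5.657 - 1.960
z_β = 0.699

Power = Φ(z_β) = Φ(0.699) ≈ 0.758

Effect size d = 0.47 is small by Cohen's convention (0.2/0.5/0.8).

Threshold: power ≥ 0.80 is conventionally adequate.
Power ≈ 0.76 → the study is underpowered (power < 0.80).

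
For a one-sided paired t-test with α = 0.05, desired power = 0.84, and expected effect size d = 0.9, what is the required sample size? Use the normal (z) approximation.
n = 9 pairs

Sample size formula (paired t-test, normal approximation):
n = ((z_α + z_β) / d)²

z_α = 1.645 (for α = 0.05, one-sided)
z_β = 0.994 (for power = 0.84)
d = 0.9

n = ((1.645 + 0.994) / 0.9)²
n = (2.932)²
n ≈ 8.60
Round up to the next whole number: n = 9 pairs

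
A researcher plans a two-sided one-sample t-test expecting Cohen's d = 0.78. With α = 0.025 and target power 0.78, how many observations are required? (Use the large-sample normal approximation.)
n = 15

Sample size formula (one-sample t-test, normal approximation):
n = ((z_{α/2} + z_β) / d)²

z_{α/2} = 2.241 (for α = 0.025, two-sided)
z_β = 0.772 (for power = 0.78)
d = 0.78

n = ((2.241 + 0.772) / 0.78)²
n = (3.863)²
n ≈ 14.92
Round up to the next whole number: n = 15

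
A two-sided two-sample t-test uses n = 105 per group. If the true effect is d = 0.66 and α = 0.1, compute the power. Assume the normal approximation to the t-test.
Power ≈ 1.00

Power calculation (two-sample t-test, normal approximation):
z_β = d · √(n/2) - z_{α/2}
z_β = 0.66 · √(105/2) - 1.645
z_β = 0.66 · 7.246 - 1.645
z_β = 3.137

Power = Φ(z_β) = Φ(3.137) ≈ 0.999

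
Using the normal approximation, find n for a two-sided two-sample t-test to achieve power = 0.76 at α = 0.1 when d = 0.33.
n = 102 per group

Sample size formula (two-sample t-test, normal approximation):
n = 2 · ((z_{α/2} + z_β) / d)²

z_{α/2} = 1.645 (for α = 0.1, two-sided)
z_β = 0.706 (for power = 0.76)
d = 0.33

n = 2 · ((1.645 + 0.706) / 0.33)²
n = 2 · (7.124)²
n ≈ 101.50
Round up to the next whole number: n = 102 per group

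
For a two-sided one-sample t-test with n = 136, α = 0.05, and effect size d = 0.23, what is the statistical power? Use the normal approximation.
Power ≈ 0.76

Power calculation (one-sample t-test, normal approximation):
z_β = d · √n - z_{α/2}
z_β = 0.23 · √136 - 1.960
z_β = 0.23 · 11.662 - 1.960
z_β = 0.722

Power = Φ(z_β) = Φ(0.722) ≈ 0.765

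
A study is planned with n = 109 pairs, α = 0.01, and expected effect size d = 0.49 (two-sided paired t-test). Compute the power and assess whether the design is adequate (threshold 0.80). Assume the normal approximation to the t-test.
Power ≈ 0.99; the study is adequately powered (power ≥ 0.80)

Power calculation (paired t-test, normal approximation):
z_β = d · √n - z_{α/2}
z_β = 0.49 · √109 - 2.576
z_β = 0.49 · 10.440 - 2.576
z_β = 2.540

Power = Φ(z_β) = Φ(2.540) ≈ 0.994

Effect size d = 0.49 is small by Cohen's convention (0.2/0.5/0.8).

Threshold: power ≥ 0.80 is conventionally adequate.
Power ≈ 0.99 → the study is adequately powered (power ≥ 0.80).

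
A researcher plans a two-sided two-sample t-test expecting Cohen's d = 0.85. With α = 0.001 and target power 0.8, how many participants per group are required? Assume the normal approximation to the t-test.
n = 48 per group

Sample size formula (two-sample t-test, normal approximation):
n = 2 · ((z_{α/2} + z_β) / d)²

z_{α/2} = 3.291 (for α = 0.001, two-sided)
z_β = 0.842 (for power = 0.8)
d = 0.85

n = 2 · ((3.291 + 0.842) / 0.85)²
n = 2 · (4.862)²
n ≈ 47.28
Round up to the next whole number: n = 48 per group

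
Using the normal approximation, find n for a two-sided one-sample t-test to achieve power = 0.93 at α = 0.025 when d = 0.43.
n = 75

Sample size formula (one-sample t-test, normal approximation):
n = ((z_{α/2} + z_β) / d)²

z_{α/2} = 2.241 (for α = 0.025, two-sided)
z_β = 1.476 (for power = 0.93)
d = 0.43

n = ((2.241 + 1.476) / 0.43)²
n = (8.644)²
n ≈ 74.72
Round up to the next whole number: n = 75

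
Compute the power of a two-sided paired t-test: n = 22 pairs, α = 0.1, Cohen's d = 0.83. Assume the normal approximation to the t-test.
Power ≈ 0.99

Power calculation (paired t-test, normal approximation):
z_β = d · √n - z_{α/2}
z_β = 0.83 · √22 - 1.645
z_β = 0.83 · 4.690 - 1.645
z_β = 2.248

Power = Φ(z_β) = Φ(2.248) ≈ 0.988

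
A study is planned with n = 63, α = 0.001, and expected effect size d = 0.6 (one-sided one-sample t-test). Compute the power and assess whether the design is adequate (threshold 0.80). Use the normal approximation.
Power ≈ 0.95; the study is adequately powered (power ≥ 0.80)

Power calculation (one-sample t-test, normal approximation):
z_β = d · √n - z_α
z_β = 0.6 · √63 - 3.090
z_β = 0.6 · 7.937 - 3.090
z_β = 1.672

Power = Φ(z_β) = Φ(1.672) ≈ 0.953

Effect size d = 0.6 is medium by Cohen's convention (0.2/0.5/0.8).

Threshold: power ≥ 0.80 is conventionally adequate.
Power ≈ 0.95 → the study is adequately powered (power ≥ 0.80).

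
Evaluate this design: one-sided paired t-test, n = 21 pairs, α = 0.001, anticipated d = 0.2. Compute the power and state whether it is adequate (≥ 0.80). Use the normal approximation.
Power ≈ 0.01; the study is underpowered (power < 0.80)

Power calculation (paired t-test, normal approximation):
z_β = d · √n - z_α
z_β = 0.2 · √21 - 3.090
z_β = 0.2 · 4.583 - 3.090
z_β = -2.174

Power = Φ(z_β) = Φ(-2.174) ≈ 0.015

Effect size d = 0.2 is small by Cohen's convention (0.2/0.5/0.8).

Threshold: power ≥ 0.80 is conventionally adequate.
Power ≈ 0.01 → the study is underpowered (power < 0.80).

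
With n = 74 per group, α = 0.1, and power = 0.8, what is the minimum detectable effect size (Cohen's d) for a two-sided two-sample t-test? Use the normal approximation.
d ≈ 0.41

Minimum detectable effect (two-sample t-test, normal approximation):
d = (z_{α/2} + z_β) / √(n/2)
d = (1.645 + 0.842) / √(74/2)
d = 2.486 / 6.083
d ≈ 0.41

By Cohen's convention (0.2 small / 0.5 medium / 0.8 large): small effect.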